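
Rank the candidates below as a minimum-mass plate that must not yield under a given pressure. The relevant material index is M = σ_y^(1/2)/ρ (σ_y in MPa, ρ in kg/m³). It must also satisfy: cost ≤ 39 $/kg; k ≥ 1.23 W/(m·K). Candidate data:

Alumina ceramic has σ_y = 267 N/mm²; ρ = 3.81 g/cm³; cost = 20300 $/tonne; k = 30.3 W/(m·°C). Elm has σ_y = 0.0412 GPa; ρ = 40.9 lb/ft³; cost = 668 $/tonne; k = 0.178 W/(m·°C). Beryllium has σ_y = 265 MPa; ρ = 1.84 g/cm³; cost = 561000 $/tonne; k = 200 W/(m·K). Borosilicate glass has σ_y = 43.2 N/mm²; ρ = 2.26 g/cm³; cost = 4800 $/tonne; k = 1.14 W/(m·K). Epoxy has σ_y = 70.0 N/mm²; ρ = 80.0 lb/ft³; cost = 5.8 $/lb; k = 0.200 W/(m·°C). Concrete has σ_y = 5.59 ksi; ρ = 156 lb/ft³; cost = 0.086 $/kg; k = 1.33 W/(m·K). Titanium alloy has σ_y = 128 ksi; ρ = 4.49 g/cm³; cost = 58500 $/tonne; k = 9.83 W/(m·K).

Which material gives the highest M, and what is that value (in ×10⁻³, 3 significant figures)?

alumina ceramic, M = 4.29×10⁻³

Screen on constraints: cost ≤ 39 $/kg; k ≥ 1.23 W/(m·K). Survivors: alumina ceramic, concrete.
Putting every candidate on a common basis:
  alumina ceramic: σ_y = 267.0 MPa, ρ = 3810 kg/m³
  concrete: σ_y = 38.54 MPa, ρ = 2499 kg/m³
  alumina ceramic: M = 4.29×10⁻³
  concrete: M = 2.48×10⁻³
Alumina ceramic ranks first.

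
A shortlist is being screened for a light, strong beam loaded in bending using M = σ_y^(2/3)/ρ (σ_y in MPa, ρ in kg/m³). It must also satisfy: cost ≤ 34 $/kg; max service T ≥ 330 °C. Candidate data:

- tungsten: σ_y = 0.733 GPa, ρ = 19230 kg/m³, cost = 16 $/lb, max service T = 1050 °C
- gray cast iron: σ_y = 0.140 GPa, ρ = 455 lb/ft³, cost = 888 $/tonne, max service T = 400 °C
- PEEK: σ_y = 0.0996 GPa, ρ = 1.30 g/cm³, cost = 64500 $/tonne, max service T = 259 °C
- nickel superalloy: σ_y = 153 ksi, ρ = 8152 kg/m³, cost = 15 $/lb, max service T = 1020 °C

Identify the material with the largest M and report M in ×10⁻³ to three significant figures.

nickel superalloy, M = 12.7×10⁻³

Screen on constraints: cost ≤ 34 $/kg; max service T ≥ 330 °C. Survivors: gray cast iron, nickel superalloy.
Convert each candidate to consistent units, then evaluate M:
  gray cast iron: σ_y = 140.0 MPa, ρ = 7288 kg/m³
  nickel superalloy: σ_y = 1055 MPa, ρ = 8152 kg/m³
  nickel superalloy: M = 12.7×10⁻³
  gray cast iron: M = 3.70×10⁻³
Nickel superalloy ranks first.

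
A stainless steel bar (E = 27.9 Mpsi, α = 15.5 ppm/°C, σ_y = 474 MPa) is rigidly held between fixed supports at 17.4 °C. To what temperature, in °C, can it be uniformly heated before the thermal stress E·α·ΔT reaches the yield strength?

176 °C

E = 27.9 Mpsi = 192.4 GPa.
E·α·ΔT = 474.0 MPa ⇒ ΔT = 474.0 / (192.4×10³ × 15.5×10⁻⁶) = 159.0 K.
T = 17.4 + 159.0 = 176.4 °C.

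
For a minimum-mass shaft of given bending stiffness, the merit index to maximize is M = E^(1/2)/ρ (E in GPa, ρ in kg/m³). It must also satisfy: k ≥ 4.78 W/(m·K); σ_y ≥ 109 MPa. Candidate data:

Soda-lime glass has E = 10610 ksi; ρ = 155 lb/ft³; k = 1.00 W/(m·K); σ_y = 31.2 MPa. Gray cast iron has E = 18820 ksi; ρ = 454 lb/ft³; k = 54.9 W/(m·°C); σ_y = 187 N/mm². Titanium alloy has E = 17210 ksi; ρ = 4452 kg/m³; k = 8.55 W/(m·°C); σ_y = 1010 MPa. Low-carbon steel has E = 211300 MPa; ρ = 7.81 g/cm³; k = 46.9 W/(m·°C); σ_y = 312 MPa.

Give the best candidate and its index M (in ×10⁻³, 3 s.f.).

titanium alloy, M = 2.45×10⁻³

Screen on constraints: k ≥ 4.78 W/(m·K); σ_y ≥ 109 MPa. Survivors: gray cast iron, titanium alloy, low-carbon steel.
Normalizing units and computing the index:
  gray cast iron: E = 129.8 GPa, ρ = 7272 kg/m³
  titanium alloy: E = 118.7 GPa, ρ = 4452 kg/m³
  low-carbon steel: E = 211.3 GPa, ρ = 7810 kg/m³
  titanium alloy: M = 2.45×10⁻³
  low-carbon steel: M = 1.86×10⁻³
  gray cast iron: M = 1.57×10⁻³
Titanium alloy ranks first.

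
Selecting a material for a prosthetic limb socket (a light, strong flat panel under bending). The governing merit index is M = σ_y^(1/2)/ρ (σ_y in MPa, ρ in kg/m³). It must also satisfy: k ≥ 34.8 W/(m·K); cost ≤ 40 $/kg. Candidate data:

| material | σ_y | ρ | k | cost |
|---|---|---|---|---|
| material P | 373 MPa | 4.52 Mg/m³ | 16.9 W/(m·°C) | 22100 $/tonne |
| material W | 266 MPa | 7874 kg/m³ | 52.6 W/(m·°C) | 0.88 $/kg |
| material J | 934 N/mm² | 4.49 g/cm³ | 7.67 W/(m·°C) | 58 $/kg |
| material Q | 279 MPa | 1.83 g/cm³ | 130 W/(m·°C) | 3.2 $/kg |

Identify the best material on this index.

Screen on constraints: k ≥ 34.8 W/(m·K); cost ≤ 40 $/kg. Survivors: material W, material Q.
After converting to SI:
  material W: σ_y = 266.0 MPa, ρ = 7874 kg/m³
  material Q: σ_y = 279.0 MPa, ρ = 1830 kg/m³
  material Q: M = 9.13×10⁻³
  material W: M = 2.07×10⁻³
Material Q has the largest M.

material Q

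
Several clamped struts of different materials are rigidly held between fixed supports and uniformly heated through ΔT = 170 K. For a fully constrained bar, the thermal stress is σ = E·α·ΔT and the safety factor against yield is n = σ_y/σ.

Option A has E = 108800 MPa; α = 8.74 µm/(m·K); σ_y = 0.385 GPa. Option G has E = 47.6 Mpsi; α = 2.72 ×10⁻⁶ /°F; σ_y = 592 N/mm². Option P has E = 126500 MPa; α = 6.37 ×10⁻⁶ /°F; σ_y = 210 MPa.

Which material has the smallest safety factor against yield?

In consistent units (E in GPa, α in ×10⁻⁶/K, σ_y in MPa):
  option A: E = 108.8, α = 8.74, σ_y = 385.0 → σ = 162 MPa, n = 2.38
  option G: E = 328.2, α = 4.90, σ_y = 592.0 → σ = 273 MPa, n = 2.17
  option P: E = 126.5, α = 11.5, σ_y = 210.0 → σ = 247 MPa, n = 0.852
The minimum is option P at n = 0.852.

option P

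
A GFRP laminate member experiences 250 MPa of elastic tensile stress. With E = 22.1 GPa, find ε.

ε = σ/E = 250 / 22100 = 0.0113.

0.0113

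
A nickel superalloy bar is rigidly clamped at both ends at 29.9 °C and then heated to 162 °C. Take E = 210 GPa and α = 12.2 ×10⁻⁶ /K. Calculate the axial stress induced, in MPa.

ΔT = 132.1 K. Constrained thermal stress σ = E·α·ΔT = 210.0×10³ MPa × 12.2×10⁻⁶ × 132.1 = 338 MPa (compressive).

338 MPa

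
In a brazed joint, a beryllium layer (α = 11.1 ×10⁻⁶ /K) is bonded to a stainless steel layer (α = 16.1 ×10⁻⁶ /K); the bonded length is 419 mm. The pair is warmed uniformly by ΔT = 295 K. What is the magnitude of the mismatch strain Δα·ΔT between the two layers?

Δα = |11.1 − 16.1|×10⁻⁶/K = 5.00×10⁻⁶/K.
Mismatch strain = Δα·ΔT = 5.00×10⁻⁶ × 295.0 = 1.48×10⁻³.

1.48×10⁻³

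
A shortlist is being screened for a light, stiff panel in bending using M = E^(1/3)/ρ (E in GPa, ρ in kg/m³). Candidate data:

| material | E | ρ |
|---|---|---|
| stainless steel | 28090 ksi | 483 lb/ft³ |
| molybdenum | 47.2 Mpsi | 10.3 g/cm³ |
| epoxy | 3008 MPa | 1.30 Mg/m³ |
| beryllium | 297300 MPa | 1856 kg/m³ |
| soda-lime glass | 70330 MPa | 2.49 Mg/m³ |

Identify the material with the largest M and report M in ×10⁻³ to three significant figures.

beryllium, M = 3.60×10⁻³

Convert each candidate to consistent units, then evaluate M:
  stainless steel: E = 193.7 GPa, ρ = 7737 kg/m³
  molybdenum: E = 325.4 GPa, ρ = 10300 kg/m³
  epoxy: E = 3.008 GPa, ρ = 1300 kg/m³
  beryllium: E = 297.3 GPa, ρ = 1856 kg/m³
  soda-lime glass: E = 70.33 GPa, ρ = 2490 kg/m³
  beryllium: M = 3.60×10⁻³
  soda-lime glass: M = 1.66×10⁻³
  epoxy: M = 1.11×10⁻³
  stainless steel: M = 0.748×10⁻³
  molybdenum: M = 0.668×10⁻³
Beryllium ranks first.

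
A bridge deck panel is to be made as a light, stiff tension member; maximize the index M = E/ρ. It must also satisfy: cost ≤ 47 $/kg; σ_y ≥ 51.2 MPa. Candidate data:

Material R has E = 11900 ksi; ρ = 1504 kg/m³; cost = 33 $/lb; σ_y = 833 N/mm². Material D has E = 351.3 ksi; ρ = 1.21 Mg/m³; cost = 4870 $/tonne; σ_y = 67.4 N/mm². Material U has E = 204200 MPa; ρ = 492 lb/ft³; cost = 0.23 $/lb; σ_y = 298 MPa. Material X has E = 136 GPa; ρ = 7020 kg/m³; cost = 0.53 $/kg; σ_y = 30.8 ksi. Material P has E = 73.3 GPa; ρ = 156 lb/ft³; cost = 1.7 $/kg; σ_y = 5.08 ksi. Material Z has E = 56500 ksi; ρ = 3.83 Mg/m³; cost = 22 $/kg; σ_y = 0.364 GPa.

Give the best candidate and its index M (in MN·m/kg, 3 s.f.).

Screen on constraints: cost ≤ 47 $/kg; σ_y ≥ 51.2 MPa. Survivors: material D, material U, material X, material Z.
In SI units:
  material D: E = 2.422 GPa, ρ = 1210 kg/m³
  material U: E = 204.2 GPa, ρ = 7881 kg/m³
  material X: E = 136.0 GPa, ρ = 7020 kg/m³
  material Z: E = 389.6 GPa, ρ = 3830 kg/m³
  material Z: M = 102 MN·m/kg
  material U: M = 25.9 MN·m/kg
  material X: M = 19.4 MN·m/kg
  material D: M = 2.00 MN·m/kg
Highest index: material Z.

material Z, M = 102 MN·m/kg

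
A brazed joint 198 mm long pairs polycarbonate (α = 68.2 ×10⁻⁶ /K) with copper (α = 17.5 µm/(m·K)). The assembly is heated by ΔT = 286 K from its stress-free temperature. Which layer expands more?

α(polycarbonate) = 68.2×10⁻⁶/K vs α(copper) = 17.5×10⁻⁶/K.
Higher α expands more for the same ΔT: polycarbonate.

polycarbonate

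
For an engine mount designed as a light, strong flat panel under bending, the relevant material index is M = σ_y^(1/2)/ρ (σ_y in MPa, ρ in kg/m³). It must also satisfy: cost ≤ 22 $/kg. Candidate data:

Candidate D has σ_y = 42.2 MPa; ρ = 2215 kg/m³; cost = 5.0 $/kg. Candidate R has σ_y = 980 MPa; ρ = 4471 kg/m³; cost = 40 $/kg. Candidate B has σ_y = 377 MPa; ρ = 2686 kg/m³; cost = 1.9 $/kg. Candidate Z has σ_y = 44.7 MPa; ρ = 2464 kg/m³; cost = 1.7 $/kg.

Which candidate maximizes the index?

Screen on constraints: cost ≤ 22 $/kg. Survivors: candidate D, candidate B, candidate Z.
Per-candidate index values:
  candidate B: M = 7.23×10⁻³
  candidate D: M = 2.93×10⁻³
  candidate Z: M = 2.71×10⁻³
Candidate B ranks first.

candidate B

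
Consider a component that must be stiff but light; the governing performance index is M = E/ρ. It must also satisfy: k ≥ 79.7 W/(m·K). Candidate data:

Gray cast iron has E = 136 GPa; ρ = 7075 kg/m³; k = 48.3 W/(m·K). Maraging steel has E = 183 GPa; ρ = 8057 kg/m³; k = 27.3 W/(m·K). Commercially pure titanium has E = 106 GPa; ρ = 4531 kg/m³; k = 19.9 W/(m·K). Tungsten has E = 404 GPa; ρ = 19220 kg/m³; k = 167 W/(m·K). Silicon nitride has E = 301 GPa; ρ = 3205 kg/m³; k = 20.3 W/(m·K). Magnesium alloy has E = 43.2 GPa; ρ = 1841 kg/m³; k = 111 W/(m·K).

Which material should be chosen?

magnesium alloy

Screen on constraints: k ≥ 79.7 W/(m·K). Survivors: tungsten, magnesium alloy.
Per-candidate index values:
  magnesium alloy: M = 23.5 MN·m/kg
  tungsten: M = 21.0 MN·m/kg
Magnesium alloy ranks first.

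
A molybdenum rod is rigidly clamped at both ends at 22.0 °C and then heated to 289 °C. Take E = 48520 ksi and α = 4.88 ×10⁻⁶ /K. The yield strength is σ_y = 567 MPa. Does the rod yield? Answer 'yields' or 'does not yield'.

E = 48520 ksi = 334.5 GPa.
ΔT = 267.0 K. Constrained thermal stress σ = E·α·ΔT = 334.5×10³ MPa × 4.88×10⁻⁶ × 267.0 = 436 MPa (compressive).
Compare to σ_y = 567 MPa: σ < σ_y, so it does not yield.

does not yield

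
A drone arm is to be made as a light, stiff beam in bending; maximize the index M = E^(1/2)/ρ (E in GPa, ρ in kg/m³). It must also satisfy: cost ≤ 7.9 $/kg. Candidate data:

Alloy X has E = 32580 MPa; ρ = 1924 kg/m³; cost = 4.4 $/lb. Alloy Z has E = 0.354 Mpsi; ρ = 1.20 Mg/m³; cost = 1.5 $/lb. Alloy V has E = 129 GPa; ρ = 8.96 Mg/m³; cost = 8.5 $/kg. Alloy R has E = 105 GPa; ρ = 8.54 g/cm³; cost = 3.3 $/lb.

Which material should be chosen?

Screen on constraints: cost ≤ 7.9 $/kg. Survivors: alloy Z, alloy R.
Normalizing units and computing the index:
  alloy Z: E = 2.441 GPa, ρ = 1200 kg/m³
  alloy R: E = 105.0 GPa, ρ = 8540 kg/m³
  alloy Z: M = 1.30×10⁻³
  alloy R: M = 1.20×10⁻³
The maximum is for alloy Z.

alloy Z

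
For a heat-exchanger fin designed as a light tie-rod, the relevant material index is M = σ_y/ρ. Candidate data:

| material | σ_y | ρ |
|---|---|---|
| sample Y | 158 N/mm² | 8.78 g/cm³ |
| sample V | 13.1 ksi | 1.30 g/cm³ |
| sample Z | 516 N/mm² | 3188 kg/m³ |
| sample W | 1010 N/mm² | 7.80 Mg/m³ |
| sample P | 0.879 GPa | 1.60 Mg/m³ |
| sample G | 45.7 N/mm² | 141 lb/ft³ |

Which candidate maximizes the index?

sample P

After converting to SI:
  sample Y: σ_y = 158.0 MPa, ρ = 8780 kg/m³
  sample V: σ_y = 90.32 MPa, ρ = 1300 kg/m³
  sample Z: σ_y = 516.0 MPa, ρ = 3188 kg/m³
  sample W: σ_y = 1010 MPa, ρ = 7800 kg/m³
  sample P: σ_y = 879.0 MPa, ρ = 1600 kg/m³
  sample G: σ_y = 45.70 MPa, ρ = 2259 kg/m³
  sample P: M = 549 kN·m/kg
  sample Z: M = 162 kN·m/kg
  sample W: M = 129 kN·m/kg
  sample V: M = 69.5 kN·m/kg
  sample G: M = 20.2 kN·m/kg
  sample Y: M = 18.0 kN·m/kg
Sample P has the largest M.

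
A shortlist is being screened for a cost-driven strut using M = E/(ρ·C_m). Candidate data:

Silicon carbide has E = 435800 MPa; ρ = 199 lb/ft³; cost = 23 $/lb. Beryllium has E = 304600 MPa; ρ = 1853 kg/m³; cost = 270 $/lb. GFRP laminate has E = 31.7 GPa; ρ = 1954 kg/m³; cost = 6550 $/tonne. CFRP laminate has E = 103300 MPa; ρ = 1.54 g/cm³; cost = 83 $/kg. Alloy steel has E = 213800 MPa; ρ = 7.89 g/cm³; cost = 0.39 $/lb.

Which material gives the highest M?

Convert each candidate to consistent units, then evaluate M:
  silicon carbide: E = 435.8 GPa, ρ = 3188 kg/m³, cost = 50.71 $/kg
  beryllium: E = 304.6 GPa, ρ = 1853 kg/m³, cost = 595.2 $/kg
  GFRP laminate: E = 31.70 GPa, ρ = 1954 kg/m³, cost = 6.550 $/kg
  CFRP laminate: E = 103.3 GPa, ρ = 1540 kg/m³, cost = 83.00 $/kg
  alloy steel: E = 213.8 GPa, ρ = 7890 kg/m³, cost = 0.8598 $/kg
  alloy steel: M = 31.5 MN·m per $
  silicon carbide: M = 2.70 MN·m per $
  GFRP laminate: M = 2.48 MN·m per $
  CFRP laminate: M = 0.808 MN·m per $
  beryllium: M = 0.276 MN·m per $
Alloy steel has the largest M.

alloy steel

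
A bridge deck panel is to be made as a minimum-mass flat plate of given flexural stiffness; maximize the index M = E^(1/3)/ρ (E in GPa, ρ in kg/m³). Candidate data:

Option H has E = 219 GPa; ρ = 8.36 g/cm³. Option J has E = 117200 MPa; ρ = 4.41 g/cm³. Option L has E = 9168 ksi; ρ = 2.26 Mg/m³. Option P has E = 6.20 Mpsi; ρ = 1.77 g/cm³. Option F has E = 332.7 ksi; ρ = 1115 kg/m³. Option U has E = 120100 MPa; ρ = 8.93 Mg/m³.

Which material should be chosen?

Putting every candidate on a common basis:
  option H: E = 219.0 GPa, ρ = 8360 kg/m³
  option J: E = 117.2 GPa, ρ = 4410 kg/m³
  option L: E = 63.21 GPa, ρ = 2260 kg/m³
  option P: E = 42.75 GPa, ρ = 1770 kg/m³
  option F: E = 2.294 GPa, ρ = 1115 kg/m³
  option U: E = 120.1 GPa, ρ = 8930 kg/m³
  option P: M = 1.98×10⁻³
  option L: M = 1.76×10⁻³
  option F: M = 1.18×10⁻³
  option J: M = 1.11×10⁻³
  option H: M = 0.721×10⁻³
  option U: M = 0.552×10⁻³
Option P has the largest M.

option P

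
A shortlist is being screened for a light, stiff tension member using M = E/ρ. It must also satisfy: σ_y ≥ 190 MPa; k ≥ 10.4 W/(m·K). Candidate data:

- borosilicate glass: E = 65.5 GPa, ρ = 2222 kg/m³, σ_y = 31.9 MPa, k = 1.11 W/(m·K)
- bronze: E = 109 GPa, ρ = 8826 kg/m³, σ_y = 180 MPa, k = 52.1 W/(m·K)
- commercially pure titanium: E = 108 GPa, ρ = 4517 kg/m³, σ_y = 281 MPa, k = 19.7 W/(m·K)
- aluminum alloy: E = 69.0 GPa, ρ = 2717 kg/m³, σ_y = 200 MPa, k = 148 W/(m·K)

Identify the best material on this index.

aluminum alloy

Screen on constraints: σ_y ≥ 190 MPa; k ≥ 10.4 W/(m·K). Survivors: commercially pure titanium, aluminum alloy.
Computing M directly (units already consistent):
  aluminum alloy: M = 25.4 MN·m/kg
  commercially pure titanium: M = 23.9 MN·m/kg
Aluminum alloy has the largest M.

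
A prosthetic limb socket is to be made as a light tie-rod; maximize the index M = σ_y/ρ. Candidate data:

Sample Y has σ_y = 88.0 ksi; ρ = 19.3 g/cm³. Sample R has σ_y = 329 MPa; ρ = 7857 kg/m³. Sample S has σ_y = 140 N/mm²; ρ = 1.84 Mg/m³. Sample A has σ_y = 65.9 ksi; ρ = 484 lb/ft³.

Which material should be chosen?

Normalizing units and computing the index:
  sample Y: σ_y = 606.7 MPa, ρ = 19300 kg/m³
  sample R: σ_y = 329.0 MPa, ρ = 7857 kg/m³
  sample S: σ_y = 140.0 MPa, ρ = 1840 kg/m³
  sample A: σ_y = 454.4 MPa, ρ = 7753 kg/m³
  sample S: M = 76.1 kN·m/kg
  sample A: M = 58.6 kN·m/kg
  sample R: M = 41.9 kN·m/kg
  sample Y: M = 31.4 kN·m/kg
Highest index: sample S.

sample S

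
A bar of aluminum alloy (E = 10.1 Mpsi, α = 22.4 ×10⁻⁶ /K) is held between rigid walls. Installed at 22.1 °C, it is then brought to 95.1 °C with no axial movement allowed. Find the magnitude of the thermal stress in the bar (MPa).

114 MPa

E = 10.1 Mpsi = 69.64 GPa.
ΔT = 73.00 K. Constrained thermal stress σ = E·α·ΔT = 69.64×10³ MPa × 22.4×10⁻⁶ × 73.00 = 114 MPa (compressive).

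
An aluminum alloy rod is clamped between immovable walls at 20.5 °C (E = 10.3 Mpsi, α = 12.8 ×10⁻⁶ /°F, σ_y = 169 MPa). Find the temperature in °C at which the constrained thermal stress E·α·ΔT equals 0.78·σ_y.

E = 10.3 Mpsi = 71.02 GPa.
α = 12.8×10⁻⁶/°F × 9/5 = 23.0×10⁻⁶/K.
E·α·ΔT = 131.8 MPa ⇒ ΔT = 131.8 / (71.02×10³ × 23.0×10⁻⁶) = 80.56 K.
T = 20.5 + 80.56 = 101.1 °C.

101 °C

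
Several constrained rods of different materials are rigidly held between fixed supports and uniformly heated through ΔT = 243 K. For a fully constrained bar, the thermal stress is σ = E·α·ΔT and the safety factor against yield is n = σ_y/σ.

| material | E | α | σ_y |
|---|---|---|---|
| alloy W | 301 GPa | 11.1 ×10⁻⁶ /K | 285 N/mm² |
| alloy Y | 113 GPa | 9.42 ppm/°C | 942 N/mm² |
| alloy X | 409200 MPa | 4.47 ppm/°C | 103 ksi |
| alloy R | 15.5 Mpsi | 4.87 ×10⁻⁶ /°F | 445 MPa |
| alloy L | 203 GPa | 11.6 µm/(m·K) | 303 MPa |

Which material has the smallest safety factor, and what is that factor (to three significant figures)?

Converting E to GPa, α to ×10⁻⁶/K, σ_y to MPa, then σ and n for each:
  alloy W: E = 301.0, α = 11.1, σ_y = 285.0 → σ = 812 MPa, n = 0.351
  alloy Y: E = 113.0, α = 9.42, σ_y = 942.0 → σ = 259 MPa, n = 3.64
  alloy X: E = 409.2, α = 4.47, σ_y = 710.2 → σ = 444 MPa, n = 1.60
  alloy R: E = 106.9, α = 8.77, σ_y = 445.0 → σ = 228 MPa, n = 1.95
  alloy L: E = 203.0, α = 11.6, σ_y = 303.0 → σ = 572 MPa, n = 0.530
The minimum is alloy W at n = 0.351.

alloy W, n = 0.351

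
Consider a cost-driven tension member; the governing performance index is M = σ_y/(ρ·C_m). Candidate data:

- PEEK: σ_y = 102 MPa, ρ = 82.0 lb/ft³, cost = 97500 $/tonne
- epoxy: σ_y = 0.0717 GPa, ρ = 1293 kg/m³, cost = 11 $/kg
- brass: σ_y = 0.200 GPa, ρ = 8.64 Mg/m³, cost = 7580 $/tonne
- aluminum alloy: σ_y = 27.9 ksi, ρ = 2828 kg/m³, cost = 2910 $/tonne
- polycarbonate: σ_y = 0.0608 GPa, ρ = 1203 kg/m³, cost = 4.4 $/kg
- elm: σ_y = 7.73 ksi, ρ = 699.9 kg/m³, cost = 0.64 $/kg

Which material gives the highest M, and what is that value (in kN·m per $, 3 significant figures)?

elm, M = 119 kN·m per $

Normalizing units and computing the index:
  PEEK: σ_y = 102.0 MPa, ρ = 1314 kg/m³, cost = 97.50 $/kg
  epoxy: σ_y = 71.70 MPa, ρ = 1293 kg/m³, cost = 11.00 $/kg
  brass: σ_y = 200.0 MPa, ρ = 8640 kg/m³, cost = 7.580 $/kg
  aluminum alloy: σ_y = 192.4 MPa, ρ = 2828 kg/m³, cost = 2.910 $/kg
  polycarbonate: σ_y = 60.80 MPa, ρ = 1203 kg/m³, cost = 4.400 $/kg
  elm: σ_y = 53.30 MPa, ρ = 699.9 kg/m³, cost = 0.6400 $/kg
  elm: M = 119 kN·m per $
  aluminum alloy: M = 23.4 kN·m per $
  polycarbonate: M = 11.5 kN·m per $
  epoxy: M = 5.04 kN·m per $
  brass: M = 3.05 kN·m per $
  PEEK: M = 0.796 kN·m per $
The maximum is for elm.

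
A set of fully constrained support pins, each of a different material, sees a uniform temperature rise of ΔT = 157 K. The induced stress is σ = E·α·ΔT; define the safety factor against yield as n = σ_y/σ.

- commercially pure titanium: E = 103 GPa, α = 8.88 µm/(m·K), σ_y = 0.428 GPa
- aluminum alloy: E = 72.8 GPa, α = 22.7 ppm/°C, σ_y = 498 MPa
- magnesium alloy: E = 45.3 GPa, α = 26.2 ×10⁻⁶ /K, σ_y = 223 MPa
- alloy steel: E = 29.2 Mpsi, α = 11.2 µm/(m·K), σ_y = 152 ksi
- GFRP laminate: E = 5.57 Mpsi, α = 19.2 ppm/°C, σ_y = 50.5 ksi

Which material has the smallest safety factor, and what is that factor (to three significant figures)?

With everything in SI (GPa, ×10⁻⁶/K, MPa):
  commercially pure titanium: E = 103.0, α = 8.88, σ_y = 428.0 → σ = 144 MPa, n = 2.98
  aluminum alloy: E = 72.80, α = 22.7, σ_y = 498.0 → σ = 259 MPa, n = 1.92
  magnesium alloy: E = 45.30, α = 26.2, σ_y = 223.0 → σ = 186 MPa, n = 1.20
  alloy steel: E = 201.3, α = 11.2, σ_y = 1048 → σ = 354 MPa, n = 2.96
  GFRP laminate: E = 38.40, α = 19.2, σ_y = 348.2 → σ = 116 MPa, n = 3.01
Smallest n: magnesium alloy with n = 1.20.

magnesium alloy, n = 1.20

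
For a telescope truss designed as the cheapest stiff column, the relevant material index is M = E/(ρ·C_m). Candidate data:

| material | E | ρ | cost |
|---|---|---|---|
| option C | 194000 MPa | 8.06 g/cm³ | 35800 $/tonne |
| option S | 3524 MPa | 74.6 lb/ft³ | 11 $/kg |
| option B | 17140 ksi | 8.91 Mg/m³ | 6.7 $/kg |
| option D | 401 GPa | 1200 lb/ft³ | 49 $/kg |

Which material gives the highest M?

option B

Convert each candidate to consistent units, then evaluate M:
  option C: E = 194.0 GPa, ρ = 8060 kg/m³, cost = 35.80 $/kg
  option S: E = 3.524 GPa, ρ = 1195 kg/m³, cost = 11.00 $/kg
  option B: E = 118.2 GPa, ρ = 8910 kg/m³, cost = 6.700 $/kg
  option D: E = 401.0 GPa, ρ = 19220 kg/m³, cost = 49.00 $/kg
  option B: M = 1.98 MN·m per $
  option C: M = 0.672 MN·m per $
  option D: M = 0.426 MN·m per $
  option S: M = 0.268 MN·m per $
The maximum is for option B.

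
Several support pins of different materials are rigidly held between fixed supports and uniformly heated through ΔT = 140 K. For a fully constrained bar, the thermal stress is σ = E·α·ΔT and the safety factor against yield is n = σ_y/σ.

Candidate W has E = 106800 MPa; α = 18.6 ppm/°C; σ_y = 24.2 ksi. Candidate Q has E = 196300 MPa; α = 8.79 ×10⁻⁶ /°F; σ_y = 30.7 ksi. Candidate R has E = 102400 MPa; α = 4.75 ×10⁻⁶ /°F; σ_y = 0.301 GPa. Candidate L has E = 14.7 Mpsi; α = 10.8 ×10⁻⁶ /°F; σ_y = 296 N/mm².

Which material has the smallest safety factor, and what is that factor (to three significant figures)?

With everything in SI (GPa, ×10⁻⁶/K, MPa):
  candidate W: E = 106.8, α = 18.6, σ_y = 166.9 → σ = 278 MPa, n = 0.600
  candidate Q: E = 196.3, α = 15.8, σ_y = 211.7 → σ = 435 MPa, n = 0.487
  candidate R: E = 102.4, α = 8.55, σ_y = 301.0 → σ = 123 MPa, n = 2.46
  candidate L: E = 101.4, α = 19.4, σ_y = 296.0 → σ = 276 MPa, n = 1.07
Smallest n: candidate Q with n = 0.487.

candidate Q, n = 0.487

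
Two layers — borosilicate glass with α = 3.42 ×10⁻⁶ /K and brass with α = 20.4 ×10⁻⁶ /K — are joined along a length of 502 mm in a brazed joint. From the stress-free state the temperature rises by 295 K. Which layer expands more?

α(borosilicate glass) = 3.42×10⁻⁶/K vs α(brass) = 20.4×10⁻⁶/K.
Higher α expands more for the same ΔT: brass.

brass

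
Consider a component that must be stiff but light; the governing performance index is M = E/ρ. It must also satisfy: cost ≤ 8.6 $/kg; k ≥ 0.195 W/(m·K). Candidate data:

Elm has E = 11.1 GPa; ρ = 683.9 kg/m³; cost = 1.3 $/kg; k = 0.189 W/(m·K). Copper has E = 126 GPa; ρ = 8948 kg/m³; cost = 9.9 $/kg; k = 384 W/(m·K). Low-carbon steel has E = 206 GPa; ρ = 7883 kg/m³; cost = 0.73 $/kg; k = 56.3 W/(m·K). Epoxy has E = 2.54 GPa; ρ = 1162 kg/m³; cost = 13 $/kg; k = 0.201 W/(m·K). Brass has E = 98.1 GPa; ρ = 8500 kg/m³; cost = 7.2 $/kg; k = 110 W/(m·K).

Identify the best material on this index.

Screen on constraints: cost ≤ 8.6 $/kg; k ≥ 0.195 W/(m·K). Survivors: low-carbon steel, brass.
Evaluate M for each candidate:
  low-carbon steel: M = 26.1 MN·m/kg
  brass: M = 11.5 MN·m/kg
The maximum is for low-carbon steel.

low-carbon steel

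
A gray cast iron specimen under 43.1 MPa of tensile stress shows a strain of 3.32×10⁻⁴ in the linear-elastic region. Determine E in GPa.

130 GPa

E = σ/ε = 43.1 MPa / 3.32×10⁻⁴ = 129800 MPa = 130 GPa.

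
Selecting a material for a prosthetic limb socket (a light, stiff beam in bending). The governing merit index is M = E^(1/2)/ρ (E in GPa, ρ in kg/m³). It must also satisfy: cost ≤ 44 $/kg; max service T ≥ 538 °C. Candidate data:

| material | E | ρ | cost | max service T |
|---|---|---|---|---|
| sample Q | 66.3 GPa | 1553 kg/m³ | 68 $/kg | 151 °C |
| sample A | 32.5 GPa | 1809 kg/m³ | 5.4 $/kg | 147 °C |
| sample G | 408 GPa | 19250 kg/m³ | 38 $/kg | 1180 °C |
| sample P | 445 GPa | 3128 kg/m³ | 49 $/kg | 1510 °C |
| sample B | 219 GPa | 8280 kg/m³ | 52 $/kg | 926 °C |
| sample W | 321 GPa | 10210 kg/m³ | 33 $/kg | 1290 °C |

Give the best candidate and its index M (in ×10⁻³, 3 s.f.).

sample W, M = 1.75×10⁻³

Screen on constraints: cost ≤ 44 $/kg; max service T ≥ 538 °C. Survivors: sample G, sample W.
Evaluate M for each candidate:
  sample W: M = 1.75×10⁻³
  sample G: M = 1.05×10⁻³
Sample W ranks first.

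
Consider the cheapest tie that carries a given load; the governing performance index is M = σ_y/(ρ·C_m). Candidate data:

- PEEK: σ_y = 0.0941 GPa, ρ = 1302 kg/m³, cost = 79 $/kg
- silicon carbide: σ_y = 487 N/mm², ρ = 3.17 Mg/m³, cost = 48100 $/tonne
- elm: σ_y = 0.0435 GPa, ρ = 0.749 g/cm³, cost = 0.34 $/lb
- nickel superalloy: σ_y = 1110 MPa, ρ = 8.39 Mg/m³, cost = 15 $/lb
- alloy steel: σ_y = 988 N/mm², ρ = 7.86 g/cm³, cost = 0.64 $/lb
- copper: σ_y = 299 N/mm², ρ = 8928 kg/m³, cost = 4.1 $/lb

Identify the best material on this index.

alloy steel

Convert each candidate to consistent units, then evaluate M:
  PEEK: σ_y = 94.10 MPa, ρ = 1302 kg/m³, cost = 79.00 $/kg
  silicon carbide: σ_y = 487.0 MPa, ρ = 3170 kg/m³, cost = 48.10 $/kg
  elm: σ_y = 43.50 MPa, ρ = 749.0 kg/m³, cost = 0.7496 $/kg
  nickel superalloy: σ_y = 1110 MPa, ρ = 8390 kg/m³, cost = 33.07 $/kg
  alloy steel: σ_y = 988.0 MPa, ρ = 7860 kg/m³, cost = 1.411 $/kg
  copper: σ_y = 299.0 MPa, ρ = 8928 kg/m³, cost = 9.039 $/kg
  alloy steel: M = 89.1 kN·m per $
  elm: M = 77.5 kN·m per $
  nickel superalloy: M = 4.00 kN·m per $
  copper: M = 3.71 kN·m per $
  silicon carbide: M = 3.19 kN·m per $
  PEEK: M = 0.915 kN·m per $
Highest index: alloy steel.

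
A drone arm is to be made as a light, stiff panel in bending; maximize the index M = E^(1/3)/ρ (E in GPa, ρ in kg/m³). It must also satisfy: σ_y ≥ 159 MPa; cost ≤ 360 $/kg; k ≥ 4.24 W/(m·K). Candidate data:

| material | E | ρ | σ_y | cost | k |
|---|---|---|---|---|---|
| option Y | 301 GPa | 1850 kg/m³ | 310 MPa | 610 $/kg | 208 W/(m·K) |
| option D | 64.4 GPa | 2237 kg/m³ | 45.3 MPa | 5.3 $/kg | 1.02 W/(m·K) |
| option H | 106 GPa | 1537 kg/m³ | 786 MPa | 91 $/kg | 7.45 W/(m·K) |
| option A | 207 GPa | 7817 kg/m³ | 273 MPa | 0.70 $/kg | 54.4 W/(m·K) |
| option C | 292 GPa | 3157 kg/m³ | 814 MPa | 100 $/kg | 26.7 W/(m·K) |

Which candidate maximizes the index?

Screen on constraints: σ_y ≥ 159 MPa; cost ≤ 360 $/kg; k ≥ 4.24 W/(m·K). Survivors: option H, option A, option C.
Evaluate M for each candidate:
  option H: M = 3.08×10⁻³
  option C: M = 2.10×10⁻³
  option A: M = 0.757×10⁻³
The maximum is for option H.

option H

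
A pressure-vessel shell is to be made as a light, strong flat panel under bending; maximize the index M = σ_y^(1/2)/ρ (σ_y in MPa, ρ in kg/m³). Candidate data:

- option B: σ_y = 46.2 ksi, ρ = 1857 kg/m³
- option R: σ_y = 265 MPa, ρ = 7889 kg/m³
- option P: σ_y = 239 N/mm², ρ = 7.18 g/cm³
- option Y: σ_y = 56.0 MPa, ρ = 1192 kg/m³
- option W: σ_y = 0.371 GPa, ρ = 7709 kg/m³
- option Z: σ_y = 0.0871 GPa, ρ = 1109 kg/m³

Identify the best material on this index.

option B

Convert each candidate to consistent units, then evaluate M:
  option B: σ_y = 318.5 MPa, ρ = 1857 kg/m³
  option R: σ_y = 265.0 MPa, ρ = 7889 kg/m³
  option P: σ_y = 239.0 MPa, ρ = 7180 kg/m³
  option Y: σ_y = 56.00 MPa, ρ = 1192 kg/m³
  option W: σ_y = 371.0 MPa, ρ = 7709 kg/m³
  option Z: σ_y = 87.10 MPa, ρ = 1109 kg/m³
  option B: M = 9.61×10⁻³
  option Z: M = 8.42×10⁻³
  option Y: M = 6.28×10⁻³
  option W: M = 2.50×10⁻³
  option P: M = 2.15×10⁻³
  option R: M = 2.06×10⁻³
Option B ranks first.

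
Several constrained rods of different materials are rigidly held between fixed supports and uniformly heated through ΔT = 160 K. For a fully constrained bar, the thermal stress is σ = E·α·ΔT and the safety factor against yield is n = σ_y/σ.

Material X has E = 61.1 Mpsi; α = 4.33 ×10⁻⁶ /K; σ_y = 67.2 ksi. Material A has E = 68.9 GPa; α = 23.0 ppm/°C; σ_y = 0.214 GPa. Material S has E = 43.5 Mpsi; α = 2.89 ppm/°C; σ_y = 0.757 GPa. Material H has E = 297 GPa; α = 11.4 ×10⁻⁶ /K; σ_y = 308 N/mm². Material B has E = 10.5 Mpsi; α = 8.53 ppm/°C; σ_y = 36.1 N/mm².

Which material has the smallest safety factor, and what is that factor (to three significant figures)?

In consistent units (E in GPa, α in ×10⁻⁶/K, σ_y in MPa):
  material X: E = 421.3, α = 4.33, σ_y = 463.3 → σ = 292 MPa, n = 1.59
  material A: E = 68.90, α = 23.0, σ_y = 214.0 → σ = 254 MPa, n = 0.844
  material S: E = 299.9, α = 2.89, σ_y = 757.0 → σ = 139 MPa, n = 5.46
  material H: E = 297.0, α = 11.4, σ_y = 308.0 → σ = 542 MPa, n = 0.569
  material B: E = 72.39, α = 8.53, σ_y = 36.10 → σ = 98.8 MPa, n = 0.365
Material B has the lowest safety factor, n = 0.365.

material B, n = 0.365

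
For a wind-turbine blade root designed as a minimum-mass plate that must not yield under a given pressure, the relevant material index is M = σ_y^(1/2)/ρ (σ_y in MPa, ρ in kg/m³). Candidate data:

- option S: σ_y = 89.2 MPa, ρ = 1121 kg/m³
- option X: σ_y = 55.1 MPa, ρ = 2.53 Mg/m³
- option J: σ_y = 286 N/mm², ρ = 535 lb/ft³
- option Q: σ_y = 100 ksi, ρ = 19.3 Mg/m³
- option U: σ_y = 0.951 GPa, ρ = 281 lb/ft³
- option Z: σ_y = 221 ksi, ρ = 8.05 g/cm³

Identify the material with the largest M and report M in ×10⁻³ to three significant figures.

In SI units:
  option S: σ_y = 89.20 MPa, ρ = 1121 kg/m³
  option X: σ_y = 55.10 MPa, ρ = 2530 kg/m³
  option J: σ_y = 286.0 MPa, ρ = 8570 kg/m³
  option Q: σ_y = 689.5 MPa, ρ = 19300 kg/m³
  option U: σ_y = 951.0 MPa, ρ = 4501 kg/m³
  option Z: σ_y = 1524 MPa, ρ = 8050 kg/m³
  option S: M = 8.43×10⁻³
  option U: M = 6.85×10⁻³
  option Z: M = 4.85×10⁻³
  option X: M = 2.93×10⁻³
  option J: M = 1.97×10⁻³
  option Q: M = 1.36×10⁻³
The maximum is for option S.

option S, M = 8.43×10⁻³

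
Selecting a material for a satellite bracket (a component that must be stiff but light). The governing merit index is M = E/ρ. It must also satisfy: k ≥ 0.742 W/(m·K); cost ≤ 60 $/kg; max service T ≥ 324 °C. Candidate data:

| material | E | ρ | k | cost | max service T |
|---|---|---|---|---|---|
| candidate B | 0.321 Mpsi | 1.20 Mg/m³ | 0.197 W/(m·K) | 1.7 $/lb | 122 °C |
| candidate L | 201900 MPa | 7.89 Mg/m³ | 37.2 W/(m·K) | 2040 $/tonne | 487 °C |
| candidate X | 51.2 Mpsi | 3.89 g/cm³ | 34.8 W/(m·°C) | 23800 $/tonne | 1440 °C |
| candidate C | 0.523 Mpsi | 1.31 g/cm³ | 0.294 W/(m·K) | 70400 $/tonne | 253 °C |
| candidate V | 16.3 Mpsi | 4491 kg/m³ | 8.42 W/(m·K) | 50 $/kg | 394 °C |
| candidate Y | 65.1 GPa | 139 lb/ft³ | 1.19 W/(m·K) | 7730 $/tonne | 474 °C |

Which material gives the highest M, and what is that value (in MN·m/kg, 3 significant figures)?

Screen on constraints: k ≥ 0.742 W/(m·K); cost ≤ 60 $/kg; max service T ≥ 324 °C. Survivors: candidate L, candidate X, candidate V, candidate Y.
After converting to SI:
  candidate L: E = 201.9 GPa, ρ = 7890 kg/m³
  candidate X: E = 353.0 GPa, ρ = 3890 kg/m³
  candidate V: E = 112.4 GPa, ρ = 4491 kg/m³
  candidate Y: E = 65.10 GPa, ρ = 2227 kg/m³
  candidate X: M = 90.7 MN·m/kg
  candidate Y: M = 29.2 MN·m/kg
  candidate L: M = 25.6 MN·m/kg
  candidate V: M = 25.0 MN·m/kg
Candidate X has the largest M.

candidate X, M = 90.7 MN·m/kg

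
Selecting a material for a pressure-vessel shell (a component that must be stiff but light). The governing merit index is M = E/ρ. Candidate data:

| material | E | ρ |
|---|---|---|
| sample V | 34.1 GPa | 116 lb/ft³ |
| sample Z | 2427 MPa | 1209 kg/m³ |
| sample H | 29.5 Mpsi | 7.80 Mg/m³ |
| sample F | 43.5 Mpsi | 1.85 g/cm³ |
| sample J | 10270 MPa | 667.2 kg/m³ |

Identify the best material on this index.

After converting to SI:
  sample V: E = 34.10 GPa, ρ = 1858 kg/m³
  sample Z: E = 2.427 GPa, ρ = 1209 kg/m³
  sample H: E = 203.4 GPa, ρ = 7800 kg/m³
  sample F: E = 299.9 GPa, ρ = 1850 kg/m³
  sample J: E = 10.27 GPa, ρ = 667.2 kg/m³
  sample F: M = 162 MN·m/kg
  sample H: M = 26.1 MN·m/kg
  sample V: M = 18.4 MN·m/kg
  sample J: M = 15.4 MN·m/kg
  sample Z: M = 2.01 MN·m/kg
Sample F has the largest M.

sample F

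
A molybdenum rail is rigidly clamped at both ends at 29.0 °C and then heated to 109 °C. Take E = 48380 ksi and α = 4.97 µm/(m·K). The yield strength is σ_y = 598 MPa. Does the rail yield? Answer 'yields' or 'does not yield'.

E = 48380 ksi = 333.6 GPa.
ΔT = 80.00 K. Constrained thermal stress σ = E·α·ΔT = 333.6×10³ MPa × 4.97×10⁻⁶ × 80.00 = 133 MPa (compressive).
Compare to σ_y = 598 MPa: σ < σ_y, so it does not yield.

does not yield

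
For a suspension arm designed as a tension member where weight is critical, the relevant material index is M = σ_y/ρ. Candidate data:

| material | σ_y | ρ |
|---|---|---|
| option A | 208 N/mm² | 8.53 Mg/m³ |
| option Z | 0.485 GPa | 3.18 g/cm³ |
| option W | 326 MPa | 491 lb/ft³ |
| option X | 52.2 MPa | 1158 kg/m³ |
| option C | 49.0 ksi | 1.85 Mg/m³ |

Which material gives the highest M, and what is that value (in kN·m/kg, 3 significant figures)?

option C, M = 183 kN·m/kg

In SI units:
  option A: σ_y = 208.0 MPa, ρ = 8530 kg/m³
  option Z: σ_y = 485.0 MPa, ρ = 3180 kg/m³
  option W: σ_y = 326.0 MPa, ρ = 7865 kg/m³
  option X: σ_y = 52.20 MPa, ρ = 1158 kg/m³
  option C: σ_y = 337.8 MPa, ρ = 1850 kg/m³
  option C: M = 183 kN·m/kg
  option Z: M = 153 kN·m/kg
  option X: M = 45.1 kN·m/kg
  option W: M = 41.4 kN·m/kg
  option A: M = 24.4 kN·m/kg
Highest index: option C.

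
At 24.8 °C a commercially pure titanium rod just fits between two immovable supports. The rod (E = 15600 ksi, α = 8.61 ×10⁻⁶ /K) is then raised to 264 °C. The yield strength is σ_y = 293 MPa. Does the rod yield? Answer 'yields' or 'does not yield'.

E = 15600 ksi = 107.6 GPa.
ΔT = 239.2 K. Constrained thermal stress σ = E·α·ΔT = 107.6×10³ MPa × 8.61×10⁻⁶ × 239.2 = 222 MPa (compressive).
Compare to σ_y = 293 MPa: σ < σ_y, so it does not yield.

does not yield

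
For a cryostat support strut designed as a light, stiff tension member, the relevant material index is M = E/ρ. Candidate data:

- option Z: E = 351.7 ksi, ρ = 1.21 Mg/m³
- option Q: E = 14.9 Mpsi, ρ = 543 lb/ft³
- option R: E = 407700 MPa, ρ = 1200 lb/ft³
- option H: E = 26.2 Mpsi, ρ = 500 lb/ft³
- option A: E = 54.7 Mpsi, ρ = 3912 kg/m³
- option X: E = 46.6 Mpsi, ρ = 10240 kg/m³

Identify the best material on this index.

option A

Normalizing units and computing the index:
  option Z: E = 2.425 GPa, ρ = 1210 kg/m³
  option Q: E = 102.7 GPa, ρ = 8698 kg/m³
  option R: E = 407.7 GPa, ρ = 19220 kg/m³
  option H: E = 180.6 GPa, ρ = 8009 kg/m³
  option A: E = 377.1 GPa, ρ = 3912 kg/m³
  option X: E = 321.3 GPa, ρ = 10240 kg/m³
  option A: M = 96.4 MN·m/kg
  option X: M = 31.4 MN·m/kg
  option H: M = 22.6 MN·m/kg
  option R: M = 21.2 MN·m/kg
  option Q: M = 11.8 MN·m/kg
  option Z: M = 2.00 MN·m/kg
Highest index: option A.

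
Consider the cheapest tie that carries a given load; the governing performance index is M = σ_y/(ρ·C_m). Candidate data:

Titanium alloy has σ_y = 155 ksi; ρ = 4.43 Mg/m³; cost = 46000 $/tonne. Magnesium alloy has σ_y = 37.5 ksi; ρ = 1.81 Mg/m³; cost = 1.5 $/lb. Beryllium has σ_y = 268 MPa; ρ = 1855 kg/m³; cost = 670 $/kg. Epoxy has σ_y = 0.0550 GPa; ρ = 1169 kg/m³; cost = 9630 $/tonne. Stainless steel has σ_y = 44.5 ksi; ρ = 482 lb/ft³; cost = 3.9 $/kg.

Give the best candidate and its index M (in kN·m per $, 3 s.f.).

magnesium alloy, M = 43.2 kN·m per $

In SI units:
  titanium alloy: σ_y = 1069 MPa, ρ = 4430 kg/m³, cost = 46.00 $/kg
  magnesium alloy: σ_y = 258.6 MPa, ρ = 1810 kg/m³, cost = 3.307 $/kg
  beryllium: σ_y = 268.0 MPa, ρ = 1855 kg/m³, cost = 670.0 $/kg
  epoxy: σ_y = 55.00 MPa, ρ = 1169 kg/m³, cost = 9.630 $/kg
  stainless steel: σ_y = 306.8 MPa, ρ = 7721 kg/m³, cost = 3.900 $/kg
  magnesium alloy: M = 43.2 kN·m per $
  stainless steel: M = 10.2 kN·m per $
  titanium alloy: M = 5.24 kN·m per $
  epoxy: M = 4.89 kN·m per $
  beryllium: M = 0.216 kN·m per $
The maximum is for magnesium alloy.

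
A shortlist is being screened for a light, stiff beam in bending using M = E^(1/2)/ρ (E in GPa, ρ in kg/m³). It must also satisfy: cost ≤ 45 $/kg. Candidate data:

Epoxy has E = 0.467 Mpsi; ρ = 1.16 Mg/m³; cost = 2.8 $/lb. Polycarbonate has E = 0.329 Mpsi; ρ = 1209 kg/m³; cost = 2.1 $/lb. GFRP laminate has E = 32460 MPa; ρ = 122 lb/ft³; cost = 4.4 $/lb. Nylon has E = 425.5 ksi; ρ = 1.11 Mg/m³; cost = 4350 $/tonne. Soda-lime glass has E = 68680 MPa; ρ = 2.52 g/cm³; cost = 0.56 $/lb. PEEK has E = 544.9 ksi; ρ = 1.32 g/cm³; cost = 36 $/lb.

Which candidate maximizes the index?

soda-lime glass

Screen on constraints: cost ≤ 45 $/kg. Survivors: epoxy, polycarbonate, GFRP laminate, nylon, soda-lime glass.
In SI units:
  epoxy: E = 3.220 GPa, ρ = 1160 kg/m³
  polycarbonate: E = 2.268 GPa, ρ = 1209 kg/m³
  GFRP laminate: E = 32.46 GPa, ρ = 1954 kg/m³
  nylon: E = 2.934 GPa, ρ = 1110 kg/m³
  soda-lime glass: E = 68.68 GPa, ρ = 2520 kg/m³
  soda-lime glass: M = 3.29×10⁻³
  GFRP laminate: M = 2.92×10⁻³
  epoxy: M = 1.55×10⁻³
  nylon: M = 1.54×10⁻³
  polycarbonate: M = 1.25×10⁻³
Soda-lime glass ranks first.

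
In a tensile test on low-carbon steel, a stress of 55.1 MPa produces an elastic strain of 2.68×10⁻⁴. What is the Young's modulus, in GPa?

206 GPa

E = σ/ε = 55.1 MPa / 2.68×10⁻⁴ = 205600 MPa = 206 GPa.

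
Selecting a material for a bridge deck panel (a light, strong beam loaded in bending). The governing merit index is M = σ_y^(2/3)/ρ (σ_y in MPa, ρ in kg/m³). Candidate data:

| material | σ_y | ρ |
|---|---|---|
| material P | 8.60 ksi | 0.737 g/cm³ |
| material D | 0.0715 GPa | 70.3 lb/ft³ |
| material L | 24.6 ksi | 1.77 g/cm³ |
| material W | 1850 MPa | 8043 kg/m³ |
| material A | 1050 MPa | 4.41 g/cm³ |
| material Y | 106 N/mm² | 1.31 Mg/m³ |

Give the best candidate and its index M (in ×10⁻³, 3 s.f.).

material A, M = 23.4×10⁻³

Normalizing units and computing the index:
  material P: σ_y = 59.29 MPa, ρ = 737.0 kg/m³
  material D: σ_y = 71.50 MPa, ρ = 1126 kg/m³
  material L: σ_y = 169.6 MPa, ρ = 1770 kg/m³
  material W: σ_y = 1850 MPa, ρ = 8043 kg/m³
  material A: σ_y = 1050 MPa, ρ = 4410 kg/m³
  material Y: σ_y = 106.0 MPa, ρ = 1310 kg/m³
  material A: M = 23.4×10⁻³
  material P: M = 20.6×10⁻³
  material W: M = 18.7×10⁻³
  material L: M = 17.3×10⁻³
  material Y: M = 17.1×10⁻³
  material D: M = 15.3×10⁻³
The maximum is for material A.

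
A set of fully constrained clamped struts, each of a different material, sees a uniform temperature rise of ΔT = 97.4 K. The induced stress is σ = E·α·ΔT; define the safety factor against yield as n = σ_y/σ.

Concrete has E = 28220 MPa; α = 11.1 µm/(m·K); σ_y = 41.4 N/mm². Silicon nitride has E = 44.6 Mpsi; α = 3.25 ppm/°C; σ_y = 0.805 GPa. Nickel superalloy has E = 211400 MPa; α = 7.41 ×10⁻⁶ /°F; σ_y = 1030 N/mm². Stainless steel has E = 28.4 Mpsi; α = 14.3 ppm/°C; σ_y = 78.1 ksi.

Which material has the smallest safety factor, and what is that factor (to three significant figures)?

With everything in SI (GPa, ×10⁻⁶/K, MPa):
  concrete: E = 28.22, α = 11.1, σ_y = 41.40 → σ = 30.5 MPa, n = 1.36
  silicon nitride: E = 307.5, α = 3.25, σ_y = 805.0 → σ = 97.3 MPa, n = 8.27
  nickel superalloy: E = 211.4, α = 13.3, σ_y = 1030 → σ = 275 MPa, n = 3.75
  stainless steel: E = 195.8, α = 14.3, σ_y = 538.5 → σ = 273 MPa, n = 1.97
Concrete has the lowest safety factor, n = 1.36.

concrete, n = 1.36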